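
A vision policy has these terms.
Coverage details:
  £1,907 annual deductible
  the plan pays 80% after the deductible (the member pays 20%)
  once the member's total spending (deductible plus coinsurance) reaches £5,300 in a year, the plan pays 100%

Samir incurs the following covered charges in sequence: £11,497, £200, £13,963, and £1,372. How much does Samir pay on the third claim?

£1,435

Claim 1 — £11,497: £1,907 to deductible, leaving £9,590; 20% of £9,590 = £1,918. Cost to member: £3,825. OOP to date £3,825.
Claim 2 — £200: deductible already satisfied, so member's share is 20% × £200 = £40. Member owes £40 (running OOP £3,865).
Claim 3 — £13,963: deductible met; 20% of £13,963 = £2,792.60. Adding that to £3,865 gives £6,657.60, past the £5,300 cap; member pays only £5,300 − £3,865 = £1,435.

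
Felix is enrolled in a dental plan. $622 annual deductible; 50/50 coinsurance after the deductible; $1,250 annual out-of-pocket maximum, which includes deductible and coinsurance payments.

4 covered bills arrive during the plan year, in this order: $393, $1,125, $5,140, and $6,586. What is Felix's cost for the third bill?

Claim 1 — $393: fully absorbed by the deductible. Patient pays $393; OOP now $393.
Claim 2 — $1,125: $229 finishes the deductible; $896 goes to coinsurance; coinsurance $896 × 50% = $448. Patient pays $677; OOP now $1,070.
Claim 3 — $5,140: deductible met; 50% of $5,140 = $2,570. That would push OOP to $3,640, over the $1,250 cap, so patient pays $1,250 − $1,070 = $180.

$180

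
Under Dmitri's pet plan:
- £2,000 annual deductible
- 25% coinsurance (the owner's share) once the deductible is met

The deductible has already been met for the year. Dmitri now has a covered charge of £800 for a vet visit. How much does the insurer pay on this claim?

£600

The deductible is already satisfied, so the full bill goes to coinsurance.
25% of £800 = £200 falls to the owner.
Insurer pays the balance: £800 − £200 = £600.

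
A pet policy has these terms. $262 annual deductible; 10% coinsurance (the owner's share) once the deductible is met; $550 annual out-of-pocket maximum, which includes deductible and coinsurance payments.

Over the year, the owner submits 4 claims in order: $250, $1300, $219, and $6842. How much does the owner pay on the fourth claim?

Claim 1 ($250): fully absorbed by the deductible. Cost to owner: $250. OOP to date $250.
Claim 2 ($1300): deductible takes $12, $1288 remains; owner's 10% is $128.80. Cost to owner: $140.80. OOP to date $390.80.
Claim 3 ($219): deductible met; 10% of $219 = $21.90. Cost to owner: $21.90. OOP to date $412.70.
Claim 4 ($6842): deductible met; 10% of $6842 = $684.20. OOP would hit $1096.90 > $550, so the cap limits the owner to $550 − $412.70 = $137.30.

$137.30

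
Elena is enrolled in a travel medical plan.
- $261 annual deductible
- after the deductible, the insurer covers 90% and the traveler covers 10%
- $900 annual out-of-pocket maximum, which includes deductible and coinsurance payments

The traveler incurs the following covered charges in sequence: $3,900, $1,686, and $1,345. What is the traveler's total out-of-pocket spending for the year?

Bill 1, $3,900: deductible takes $261, $3,639 remains; 10% of $3,639 = $363.90. Traveler pays $624.90; OOP now $624.90.
Bill 2, $1,686: deductible met; 10% of $1,686 = $168.60. Traveler pays $168.60; OOP now $793.50.
Bill 3, $1,345: deductible met; 10% of $1,345 = $134.50. OOP would hit $928 > $900, so the cap limits the traveler to $900 − $793.50 = $106.50.
Summing the traveler's payments: $624.90 + $168.60 + $106.50 = $900.

$900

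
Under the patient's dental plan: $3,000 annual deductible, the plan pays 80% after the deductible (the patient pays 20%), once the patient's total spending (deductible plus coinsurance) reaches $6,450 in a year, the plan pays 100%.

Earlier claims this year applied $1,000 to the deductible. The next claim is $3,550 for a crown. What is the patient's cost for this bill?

$2,310

Deductible still to meet: $3,000 − $1,000 = $2,000.
After the $2,000 deductible portion, $3,550 − $2,000 = $1,550 is subject to coinsurance.
Coinsurance: $1,550 × 20% = $310.
Patient responsibility before any cap: $2,000 + $310 = $2,310.
Cumulative spending $1,000 + $2,310 = $3,310 stays under the $6,450 maximum.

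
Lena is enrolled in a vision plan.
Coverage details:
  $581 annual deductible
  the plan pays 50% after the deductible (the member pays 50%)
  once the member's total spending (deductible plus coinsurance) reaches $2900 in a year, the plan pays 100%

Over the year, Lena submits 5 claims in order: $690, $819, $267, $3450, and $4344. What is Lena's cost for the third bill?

$133.50

Claim 1 — $690: deductible takes $581, $109 remains; coinsurance $109 × 50% = $54.50. Cost to member: $635.50. OOP to date $635.50.
Claim 2 — $819: deductible already satisfied, so member's share is 50% × $819 = $409.50. Member pays $409.50; OOP now $1045.
Claim 3 — $267: deductible already satisfied, so member's share is 50% × $267 = $133.50. Member pays $133.50; OOP now $1178.50.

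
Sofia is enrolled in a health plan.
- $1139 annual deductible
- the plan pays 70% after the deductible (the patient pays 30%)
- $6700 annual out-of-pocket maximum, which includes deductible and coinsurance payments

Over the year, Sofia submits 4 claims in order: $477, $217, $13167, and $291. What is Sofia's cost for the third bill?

$4261.60

Claim 1 — $477: entire amount goes to the deductible. Cost to patient: $477. OOP to date $477.
Claim 2 — $217: all of it applies to the deductible. Patient pays $217; OOP now $694.
Claim 3 — $13167: deductible takes $445, $12722 remains; patient's 30% is $3816.60. Patient pays $4261.60; OOP now $4955.60.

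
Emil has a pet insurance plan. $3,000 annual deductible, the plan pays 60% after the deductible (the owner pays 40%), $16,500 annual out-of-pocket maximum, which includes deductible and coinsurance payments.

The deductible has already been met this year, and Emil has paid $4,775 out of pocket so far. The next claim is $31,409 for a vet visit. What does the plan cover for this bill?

The deductible is already satisfied, so the full bill goes to coinsurance.
Coinsurance: $31,409 × 40% = $12,563.60.
That would bring total out-of-pocket to $17,338.60, past the $16,500 cap. The owner is capped at $16,500 − $4,775 = $11,725 on this claim.
Insurer pays the balance: $31,409 − $11,725 = $19,684.

$19,684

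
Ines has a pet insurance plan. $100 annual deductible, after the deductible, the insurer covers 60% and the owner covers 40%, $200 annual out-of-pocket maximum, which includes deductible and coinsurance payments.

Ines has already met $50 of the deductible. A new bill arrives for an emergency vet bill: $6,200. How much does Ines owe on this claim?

$150

Deductible still to meet: $100 − $50 = $50.
That leaves $6,200 − $50 = $6,150 for coinsurance.
Coinsurance: $6,150 × 40% = $2,460.
Owner responsibility before any cap: $50 + $2,460 = $2,510.
Year-to-date out-of-pocket would reach $50 + $2,510 = $2,560, above the $200 maximum, so the owner pays only $200 − $50 = $150.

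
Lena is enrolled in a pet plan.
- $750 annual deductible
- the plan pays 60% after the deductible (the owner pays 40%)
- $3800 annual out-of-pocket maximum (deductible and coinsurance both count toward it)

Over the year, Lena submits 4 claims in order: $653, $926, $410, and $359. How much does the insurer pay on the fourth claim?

$215.40

Claim 1 ($653): entire amount goes to the deductible. Owner owes $653 (running OOP $653). Plan pays $653 − $653 = $0.
Claim 2 ($926): deductible takes $97, $829 remains; 40% of $829 = $331.60. Owner pays $428.60; OOP now $1081.60. Plan pays $926 − $428.60 = $497.40.
Claim 3 ($410): deductible met; 40% of $410 = $164. Owner owes $164 (running OOP $1245.60). Insurer: $410 − $164 = $246.
Claim 4 ($359): 40% coinsurance on $359 = $143.60. Owner pays $143.60; OOP now $1389.20. Insurer: $359 − $143.60 = $215.40.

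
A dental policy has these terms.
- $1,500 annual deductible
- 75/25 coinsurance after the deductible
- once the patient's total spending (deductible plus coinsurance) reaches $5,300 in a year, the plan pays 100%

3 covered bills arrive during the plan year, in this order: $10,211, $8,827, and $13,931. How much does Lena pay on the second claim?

$1,622.25

Bill 1, $10,211: $1,500 finishes the deductible; $8,711 goes to coinsurance; 25% of $8,711 = $2,177.75. Cost to patient: $3,677.75. OOP to date $3,677.75.
Bill 2, $8,827: 25% coinsurance on $8,827 = $2,206.75. Adding that to $3,677.75 gives $5,884.50, past the $5,300 cap; patient pays only $5,300 − $3,677.75 = $1,622.25.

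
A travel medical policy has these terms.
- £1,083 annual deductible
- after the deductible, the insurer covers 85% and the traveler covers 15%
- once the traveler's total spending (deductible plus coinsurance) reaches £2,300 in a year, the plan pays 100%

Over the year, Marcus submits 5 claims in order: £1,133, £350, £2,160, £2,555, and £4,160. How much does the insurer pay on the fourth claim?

£2,171.75

Claim 1 — £1,133: deductible takes £1,083, £50 remains; traveler's 15% is £7.50. Traveler pays £1,090.50; OOP now £1,090.50. Plan pays £1,133 − £1,090.50 = £42.50.
Claim 2 — £350: deductible already satisfied, so traveler's share is 15% × £350 = £52.50. Cost to traveler: £52.50. OOP to date £1,143. Plan pays £350 − £52.50 = £297.50.
Claim 3 — £2,160: 15% coinsurance on £2,160 = £324. Traveler pays £324; OOP now £1,467. Insurer: £2,160 − £324 = £1,836.
Claim 4 — £2,555: deductible met; 15% of £2,555 = £383.25. Cost to traveler: £383.25. OOP to date £1,850.25. Plan pays £2,555 − £383.25 = £2,171.75.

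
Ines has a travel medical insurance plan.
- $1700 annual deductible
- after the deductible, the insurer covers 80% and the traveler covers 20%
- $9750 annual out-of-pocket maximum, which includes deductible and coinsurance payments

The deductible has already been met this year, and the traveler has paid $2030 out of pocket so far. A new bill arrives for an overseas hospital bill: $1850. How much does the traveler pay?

$370

The deductible is already satisfied, so the full bill goes to coinsurance.
Traveler's 20% share of $1850 is $370.
Year-to-date out-of-pocket becomes $2030 + $370 = $2400, still under the $9750 maximum, so no cap applies.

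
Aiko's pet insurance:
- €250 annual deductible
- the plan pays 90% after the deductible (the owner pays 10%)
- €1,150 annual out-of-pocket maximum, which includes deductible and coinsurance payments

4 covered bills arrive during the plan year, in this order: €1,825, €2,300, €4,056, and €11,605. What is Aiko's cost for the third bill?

Claim 1 — €1,825: €250 to deductible, leaving €1,575; coinsurance €1,575 × 10% = €157.50. Owner pays €407.50; OOP now €407.50.
Claim 2 — €2,300: 10% coinsurance on €2,300 = €230. Owner owes €230 (running OOP €637.50).
Claim 3 — €4,056: deductible already satisfied, so owner's share is 10% × €4,056 = €405.60. Owner owes €405.60 (running OOP €1,043.10).

€405.60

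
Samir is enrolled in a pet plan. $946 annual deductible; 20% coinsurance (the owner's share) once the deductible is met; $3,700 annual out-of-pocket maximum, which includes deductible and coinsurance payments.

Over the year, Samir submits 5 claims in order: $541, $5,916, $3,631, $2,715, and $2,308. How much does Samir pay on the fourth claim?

Claim 1 ($541): entire amount goes to the deductible. Cost to owner: $541. OOP to date $541.
Claim 2 ($5,916): deductible takes $405, $5,511 remains; coinsurance $5,511 × 20% = $1,102.20. Cost to owner: $1,507.20. OOP to date $2,048.20.
Claim 3 ($3,631): deductible met; 20% of $3,631 = $726.20. Owner pays $726.20; OOP now $2,774.40.
Claim 4 ($2,715): deductible met; 20% of $2,715 = $543. Owner owes $543 (running OOP $3,317.40).

$543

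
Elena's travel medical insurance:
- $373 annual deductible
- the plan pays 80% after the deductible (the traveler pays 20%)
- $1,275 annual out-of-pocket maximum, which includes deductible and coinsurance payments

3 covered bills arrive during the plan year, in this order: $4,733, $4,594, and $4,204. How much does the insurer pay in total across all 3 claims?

$12,256

#1 ($4,733): $373 finishes the deductible; $4,360 goes to coinsurance; coinsurance $4,360 × 20% = $872. Traveler pays $1,245; OOP now $1,245. Plan pays $4,733 − $1,245 = $3,488.
#2 ($4,594): 20% coinsurance on $4,594 = $918.80. That would push OOP to $2,163.80, over the $1,275 cap, so traveler pays $1,275 − $1,245 = $30. Insurer: $4,594 − $30 = $4,564.
#3 ($4,204): 20% coinsurance on $4,204 = $840.80. That would push OOP to $2,115.80, over the $1,275 cap, so traveler pays $1,275 − $1,275 = $0. Insurer: $4,204 − $0 = $4,204.
Insurer total: $3,488 + $4,564 + $4,204 = $12,256.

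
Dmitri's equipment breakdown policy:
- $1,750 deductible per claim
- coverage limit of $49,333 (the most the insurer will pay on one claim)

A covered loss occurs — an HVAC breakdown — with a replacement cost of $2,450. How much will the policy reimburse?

$700

After the deductible, $2,450 − $1,750 = $700 remains.
That's under the $49,333 cap, so the insurer reimburses the full $700.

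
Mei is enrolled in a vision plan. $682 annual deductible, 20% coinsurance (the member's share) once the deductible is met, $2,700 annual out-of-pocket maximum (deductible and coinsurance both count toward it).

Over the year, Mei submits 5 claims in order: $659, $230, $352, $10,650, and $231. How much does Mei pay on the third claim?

$70.40

Claim 1 — $659: entire amount goes to the deductible. Member owes $659 (running OOP $659).
Claim 2 — $230: deductible takes $23, $207 remains; member's 20% is $41.40. Member owes $64.40 (running OOP $723.40).
Claim 3 — $352: deductible already satisfied, so member's share is 20% × $352 = $70.40. Member owes $70.40 (running OOP $793.80).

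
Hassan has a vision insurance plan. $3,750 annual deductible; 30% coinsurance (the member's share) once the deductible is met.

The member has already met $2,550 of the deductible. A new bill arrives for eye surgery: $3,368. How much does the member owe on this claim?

$1,850.40

Deductible still to meet: $3,750 − $2,550 = $1,200.
The remaining $2,168 (= $3,368 − $1,200) moves to coinsurance.
30% of $2,168 = $650.40 falls to the member.
That puts the member's cost at $1,200 + $650.40 = $1,850.40.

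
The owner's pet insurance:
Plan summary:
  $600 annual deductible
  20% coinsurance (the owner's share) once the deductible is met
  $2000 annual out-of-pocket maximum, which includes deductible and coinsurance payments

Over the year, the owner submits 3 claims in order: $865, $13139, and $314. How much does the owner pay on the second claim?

Claim 1 — $865: $600 to deductible, leaving $265; owner's 20% is $53. Cost to owner: $653. OOP to date $653.
Claim 2 — $13139: deductible already satisfied, so owner's share is 20% × $13139 = $2627.80. That would push OOP to $3280.80, over the $2000 cap, so owner pays $2000 − $653 = $1347.

$1347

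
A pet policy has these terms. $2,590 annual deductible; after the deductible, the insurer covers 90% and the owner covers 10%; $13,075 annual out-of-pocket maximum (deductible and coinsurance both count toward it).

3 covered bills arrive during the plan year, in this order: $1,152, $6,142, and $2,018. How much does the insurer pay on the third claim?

Claim 1 ($1,152): entire amount goes to the deductible. Cost to owner: $1,152. OOP to date $1,152. Plan pays $1,152 − $1,152 = $0.
Claim 2 ($6,142): $1,438 to deductible, leaving $4,704; coinsurance $4,704 × 10% = $470.40. Cost to owner: $1,908.40. OOP to date $3,060.40. Plan pays $6,142 − $1,908.40 = $4,233.60.
Claim 3 ($2,018): deductible already satisfied, so owner's share is 10% × $2,018 = $201.80. Owner owes $201.80 (running OOP $3,262.20). Plan pays $2,018 − $201.80 = $1,816.20.

$1,816.20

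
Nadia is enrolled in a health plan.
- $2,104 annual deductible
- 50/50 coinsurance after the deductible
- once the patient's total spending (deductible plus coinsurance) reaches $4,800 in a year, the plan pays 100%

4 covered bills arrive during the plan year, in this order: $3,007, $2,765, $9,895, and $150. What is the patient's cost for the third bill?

#1 ($3,007): $2,104 to deductible, leaving $903; 50% of $903 = $451.50. Cost to patient: $2,555.50. OOP to date $2,555.50.
#2 ($2,765): deductible met; 50% of $2,765 = $1,382.50. Patient pays $1,382.50; OOP now $3,938.
#3 ($9,895): deductible already satisfied, so patient's share is 50% × $9,895 = $4,947.50. Adding that to $3,938 gives $8,885.50, past the $4,800 cap; patient pays only $4,800 − $3,938 = $862.

$862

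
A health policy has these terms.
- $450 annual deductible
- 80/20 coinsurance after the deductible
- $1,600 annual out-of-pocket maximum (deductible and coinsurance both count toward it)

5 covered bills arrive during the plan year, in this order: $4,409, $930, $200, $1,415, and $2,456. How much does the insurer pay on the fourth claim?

Bill 1, $4,409: $450 to deductible, leaving $3,959; 20% of $3,959 = $791.80. Patient pays $1,241.80; OOP now $1,241.80. Plan pays $4,409 − $1,241.80 = $3,167.20.
Bill 2, $930: deductible met; 20% of $930 = $186. Patient pays $186; OOP now $1,427.80. Insurer: $930 − $186 = $744.
Bill 3, $200: 20% coinsurance on $200 = $40. Patient owes $40 (running OOP $1,467.80). Insurer: $200 − $40 = $160.
Bill 4, $1,415: deductible met; 20% of $1,415 = $283. OOP would hit $1,750.80 > $1,600, so the cap limits the patient to $1,600 − $1,467.80 = $132.20. Plan pays $1,415 − $132.20 = $1,282.80.

$1,282.80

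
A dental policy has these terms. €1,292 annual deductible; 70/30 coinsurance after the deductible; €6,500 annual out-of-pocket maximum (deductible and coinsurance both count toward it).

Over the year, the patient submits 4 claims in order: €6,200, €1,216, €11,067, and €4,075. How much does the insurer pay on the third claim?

Claim 1 — €6,200: €1,292 to deductible, leaving €4,908; 30% of €4,908 = €1,472.40. Patient pays €2,764.40; OOP now €2,764.40. Plan pays €6,200 − €2,764.40 = €3,435.60.
Claim 2 — €1,216: deductible met; 30% of €1,216 = €364.80. Cost to patient: €364.80. OOP to date €3,129.20. Insurer: €1,216 − €364.80 = €851.20.
Claim 3 — €11,067: 30% coinsurance on €11,067 = €3,320.10. Patient pays €3,320.10; OOP now €6,449.30. Plan pays €11,067 − €3,320.10 = €7,746.90.

€7,746.90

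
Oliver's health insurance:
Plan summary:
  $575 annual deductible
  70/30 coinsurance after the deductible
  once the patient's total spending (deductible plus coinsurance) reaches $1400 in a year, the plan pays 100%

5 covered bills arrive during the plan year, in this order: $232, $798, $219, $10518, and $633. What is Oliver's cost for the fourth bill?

Claim 1 ($232): entire amount goes to the deductible. Patient owes $232 (running OOP $232).
Claim 2 ($798): $343 to deductible, leaving $455; patient's 30% is $136.50. Cost to patient: $479.50. OOP to date $711.50.
Claim 3 ($219): deductible already satisfied, so patient's share is 30% × $219 = $65.70. Patient pays $65.70; OOP now $777.20.
Claim 4 ($10518): deductible met; 30% of $10518 = $3155.40. OOP would hit $3932.60 > $1400, so the cap limits the patient to $1400 − $777.20 = $622.80.

$622.80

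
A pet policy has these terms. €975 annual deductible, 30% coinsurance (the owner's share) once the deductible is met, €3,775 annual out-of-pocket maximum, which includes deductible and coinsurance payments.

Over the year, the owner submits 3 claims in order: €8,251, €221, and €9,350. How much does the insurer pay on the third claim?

€8,799.10

Claim 1 — €8,251: deductible takes €975, €7,276 remains; coinsurance €7,276 × 30% = €2,182.80. Cost to owner: €3,157.80. OOP to date €3,157.80. Insurer: €8,251 − €3,157.80 = €5,093.20.
Claim 2 — €221: deductible met; 30% of €221 = €66.30. Owner pays €66.30; OOP now €3,224.10. Insurer: €221 − €66.30 = €154.70.
Claim 3 — €9,350: deductible met; 30% of €9,350 = €2,805. OOP would hit €6,029.10 > €3,775, so the cap limits the owner to €3,775 − €3,224.10 = €550.90. Plan pays €9,350 − €550.90 = €8,799.10.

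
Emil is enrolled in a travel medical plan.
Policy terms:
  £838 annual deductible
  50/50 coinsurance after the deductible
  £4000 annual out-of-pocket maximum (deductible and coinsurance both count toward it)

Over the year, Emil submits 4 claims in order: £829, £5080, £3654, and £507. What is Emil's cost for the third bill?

#1 (£829): entire amount goes to the deductible. Cost to traveler: £829. OOP to date £829.
#2 (£5080): £9 finishes the deductible; £5071 goes to coinsurance; 50% of £5071 = £2535.50. Traveler owes £2544.50 (running OOP £3373.50).
#3 (£3654): deductible met; 50% of £3654 = £1827. Adding that to £3373.50 gives £5200.50, past the £4000 cap; traveler pays only £4000 − £3373.50 = £626.50.

£626.50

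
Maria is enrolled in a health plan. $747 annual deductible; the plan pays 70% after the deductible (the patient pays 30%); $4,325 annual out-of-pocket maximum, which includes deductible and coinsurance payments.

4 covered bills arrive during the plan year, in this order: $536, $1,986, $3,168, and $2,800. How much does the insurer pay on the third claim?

$2,217.60

Bill 1, $536: fully absorbed by the deductible. Cost to patient: $536. OOP to date $536. Insurer: $536 − $536 = $0.
Bill 2, $1,986: $211 to deductible, leaving $1,775; 30% of $1,775 = $532.50. Patient pays $743.50; OOP now $1,279.50. Insurer: $1,986 − $743.50 = $1,242.50.
Bill 3, $3,168: 30% coinsurance on $3,168 = $950.40. Cost to patient: $950.40. OOP to date $2,229.90. Plan pays $3,168 − $950.40 = $2,217.60.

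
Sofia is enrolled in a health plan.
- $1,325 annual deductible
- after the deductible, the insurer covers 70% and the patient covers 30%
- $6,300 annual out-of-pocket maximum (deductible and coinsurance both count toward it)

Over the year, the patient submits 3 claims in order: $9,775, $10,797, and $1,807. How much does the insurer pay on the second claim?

$8,357

Bill 1, $9,775: $1,325 to deductible, leaving $8,450; patient's 30% is $2,535. Patient owes $3,860 (running OOP $3,860). Plan pays $9,775 − $3,860 = $5,915.
Bill 2, $10,797: deductible already satisfied, so patient's share is 30% × $10,797 = $3,239.10. That would push OOP to $7,099.10, over the $6,300 cap, so patient pays $6,300 − $3,860 = $2,440. Plan pays $10,797 − $2,440 = $8,357.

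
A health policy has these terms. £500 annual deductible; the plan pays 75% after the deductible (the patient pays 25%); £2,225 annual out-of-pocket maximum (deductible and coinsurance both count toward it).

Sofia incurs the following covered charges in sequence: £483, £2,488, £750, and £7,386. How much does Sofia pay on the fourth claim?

Bill 1, £483: entire amount goes to the deductible. Patient pays £483; OOP now £483.
Bill 2, £2,488: deductible takes £17, £2,471 remains; 25% of £2,471 = £617.75. Patient pays £634.75; OOP now £1,117.75.
Bill 3, £750: deductible already satisfied, so patient's share is 25% × £750 = £187.50. Cost to patient: £187.50. OOP to date £1,305.25.
Bill 4, £7,386: 25% coinsurance on £7,386 = £1,846.50. OOP would hit £3,151.75 > £2,225, so the cap limits the patient to £2,225 − £1,305.25 = £919.75.

£919.75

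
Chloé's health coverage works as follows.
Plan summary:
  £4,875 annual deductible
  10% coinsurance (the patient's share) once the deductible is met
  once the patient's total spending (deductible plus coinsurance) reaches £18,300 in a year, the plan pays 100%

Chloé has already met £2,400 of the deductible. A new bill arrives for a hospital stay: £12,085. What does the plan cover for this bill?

£8,649

Remaining deductible: £4,875 − £2,400 = £2,475.
The remaining £9,610 (= £12,085 − £2,475) moves to coinsurance.
Patient's 10% share of £9,610 is £961.
So the patient owes £2,475 + £961 = £3,436 before any cap.
Year-to-date out-of-pocket becomes £2,400 + £3,436 = £5,836, still under the £18,300 maximum, so no cap applies.
Insurer pays the balance: £12,085 − £3,436 = £8,649.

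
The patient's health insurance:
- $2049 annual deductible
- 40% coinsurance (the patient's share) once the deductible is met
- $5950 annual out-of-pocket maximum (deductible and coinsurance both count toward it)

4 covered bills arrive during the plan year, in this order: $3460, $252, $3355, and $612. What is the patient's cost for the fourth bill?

$244.80

Claim 1 ($3460): $2049 to deductible, leaving $1411; 40% of $1411 = $564.40. Patient owes $2613.40 (running OOP $2613.40).
Claim 2 ($252): 40% coinsurance on $252 = $100.80. Patient owes $100.80 (running OOP $2714.20).
Claim 3 ($3355): deductible met; 40% of $3355 = $1342. Patient owes $1342 (running OOP $4056.20).
Claim 4 ($612): deductible met; 40% of $612 = $244.80. Patient pays $244.80; OOP now $4301.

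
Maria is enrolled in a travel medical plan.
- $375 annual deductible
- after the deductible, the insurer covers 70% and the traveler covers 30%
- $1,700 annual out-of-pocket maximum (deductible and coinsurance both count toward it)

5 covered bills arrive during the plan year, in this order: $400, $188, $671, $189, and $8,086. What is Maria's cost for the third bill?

$201.30

Bill 1, $400: $375 finishes the deductible; $25 goes to coinsurance; traveler's 30% is $7.50. Traveler owes $382.50 (running OOP $382.50).
Bill 2, $188: deductible already satisfied, so traveler's share is 30% × $188 = $56.40. Cost to traveler: $56.40. OOP to date $438.90.
Bill 3, $671: deductible met; 30% of $671 = $201.30. Traveler pays $201.30; OOP now $640.20.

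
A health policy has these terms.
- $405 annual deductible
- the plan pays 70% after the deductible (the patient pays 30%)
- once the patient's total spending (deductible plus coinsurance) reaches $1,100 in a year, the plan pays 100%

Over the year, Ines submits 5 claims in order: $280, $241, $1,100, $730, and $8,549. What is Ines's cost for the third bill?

$330

Bill 1, $280: all of it applies to the deductible. Cost to patient: $280. OOP to date $280.
Bill 2, $241: $125 finishes the deductible; $116 goes to coinsurance; patient's 30% is $34.80. Patient pays $159.80; OOP now $439.80.
Bill 3, $1,100: deductible met; 30% of $1,100 = $330. Patient owes $330 (running OOP $769.80).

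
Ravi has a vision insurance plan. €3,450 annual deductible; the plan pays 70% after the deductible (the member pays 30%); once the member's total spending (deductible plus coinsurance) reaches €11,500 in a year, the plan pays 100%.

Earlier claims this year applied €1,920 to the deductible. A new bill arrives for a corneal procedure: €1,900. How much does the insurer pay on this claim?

Remaining deductible: €3,450 − €1,920 = €1,530.
The remaining €370 (= €1,900 − €1,530) moves to coinsurance.
Member's 30% share of €370 is €111.
That puts the member's cost at €1,530 + €111 = €1,641 before any cap.
Year-to-date out-of-pocket becomes €1,920 + €1,641 = €3,561, still under the €11,500 maximum, so no cap applies.
Insurer pays the balance: €1,900 − €1,641 = €259.

€259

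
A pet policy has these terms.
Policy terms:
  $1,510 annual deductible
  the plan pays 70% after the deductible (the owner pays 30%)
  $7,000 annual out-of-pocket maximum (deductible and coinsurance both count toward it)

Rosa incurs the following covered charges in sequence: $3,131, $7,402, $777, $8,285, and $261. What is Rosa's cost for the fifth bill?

$64.50

Claim 1 — $3,131: $1,510 to deductible, leaving $1,621; 30% of $1,621 = $486.30. Cost to owner: $1,996.30. OOP to date $1,996.30.
Claim 2 — $7,402: deductible met; 30% of $7,402 = $2,220.60. Owner owes $2,220.60 (running OOP $4,216.90).
Claim 3 — $777: 30% coinsurance on $777 = $233.10. Owner owes $233.10 (running OOP $4,450).
Claim 4 — $8,285: 30% coinsurance on $8,285 = $2,485.50. Owner owes $2,485.50 (running OOP $6,935.50).
Claim 5 — $261: deductible met; 30% of $261 = $78.30. Adding that to $6,935.50 gives $7,013.80, past the $7,000 cap; owner pays only $7,000 − $6,935.50 = $64.50.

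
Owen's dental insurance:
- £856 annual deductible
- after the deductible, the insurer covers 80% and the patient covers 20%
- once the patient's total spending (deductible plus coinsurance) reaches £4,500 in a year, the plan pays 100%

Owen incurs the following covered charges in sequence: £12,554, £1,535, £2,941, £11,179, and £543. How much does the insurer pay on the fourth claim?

#1 (£12,554): £856 to deductible, leaving £11,698; patient's 20% is £2,339.60. Patient owes £3,195.60 (running OOP £3,195.60). Plan pays £12,554 − £3,195.60 = £9,358.40.
#2 (£1,535): 20% coinsurance on £1,535 = £307. Patient owes £307 (running OOP £3,502.60). Insurer: £1,535 − £307 = £1,228.
#3 (£2,941): deductible already satisfied, so patient's share is 20% × £2,941 = £588.20. Patient pays £588.20; OOP now £4,090.80. Plan pays £2,941 − £588.20 = £2,352.80.
#4 (£11,179): deductible already satisfied, so patient's share is 20% × £11,179 = £2,235.80. OOP would hit £6,326.60 > £4,500, so the cap limits the patient to £4,500 − £4,090.80 = £409.20. Insurer: £11,179 − £409.20 = £10,769.80.

£10,769.80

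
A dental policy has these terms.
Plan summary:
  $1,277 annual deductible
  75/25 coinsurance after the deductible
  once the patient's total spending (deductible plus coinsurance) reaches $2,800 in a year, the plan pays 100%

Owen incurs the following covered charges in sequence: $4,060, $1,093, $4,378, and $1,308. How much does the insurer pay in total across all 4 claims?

#1 ($4,060): deductible takes $1,277, $2,783 remains; 25% of $2,783 = $695.75. Cost to patient: $1,972.75. OOP to date $1,972.75. Insurer: $4,060 − $1,972.75 = $2,087.25.
#2 ($1,093): deductible already satisfied, so patient's share is 25% × $1,093 = $273.25. Patient owes $273.25 (running OOP $2,246). Insurer: $1,093 − $273.25 = $819.75.
#3 ($4,378): deductible already satisfied, so patient's share is 25% × $4,378 = $1,094.50. OOP would hit $3,340.50 > $2,800, so the cap limits the patient to $2,800 − $2,246 = $554. Insurer: $4,378 − $554 = $3,824.
#4 ($1,308): deductible already satisfied, so patient's share is 25% × $1,308 = $327. That would push OOP to $3,127, over the $2,800 cap, so patient pays $2,800 − $2,800 = $0. Insurer: $1,308 − $0 = $1,308.
Insurer total: $2,087.25 + $819.75 + $3,824 + $1,308 = $8,039.

$8,039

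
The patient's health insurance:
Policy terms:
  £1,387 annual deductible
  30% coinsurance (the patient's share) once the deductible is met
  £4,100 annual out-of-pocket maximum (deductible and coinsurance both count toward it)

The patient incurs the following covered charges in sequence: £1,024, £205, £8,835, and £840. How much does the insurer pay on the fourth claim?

£730.10

Bill 1, £1,024: entire amount goes to the deductible. Patient pays £1,024; OOP now £1,024. Plan pays £1,024 − £1,024 = £0.
Bill 2, £205: all of it applies to the deductible. Patient pays £205; OOP now £1,229. Insurer: £205 − £205 = £0.
Bill 3, £8,835: £158 to deductible, leaving £8,677; coinsurance £8,677 × 30% = £2,603.10. Patient pays £2,761.10; OOP now £3,990.10. Insurer: £8,835 − £2,761.10 = £6,073.90.
Bill 4, £840: 30% coinsurance on £840 = £252. That would push OOP to £4,242.10, over the £4,100 cap, so patient pays £4,100 − £3,990.10 = £109.90. Insurer: £840 − £109.90 = £730.10.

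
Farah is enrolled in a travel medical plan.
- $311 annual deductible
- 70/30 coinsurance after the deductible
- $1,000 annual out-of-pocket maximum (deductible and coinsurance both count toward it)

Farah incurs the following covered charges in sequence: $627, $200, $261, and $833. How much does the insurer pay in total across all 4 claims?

$1,127

Bill 1, $627: deductible takes $311, $316 remains; 30% of $316 = $94.80. Traveler pays $405.80; OOP now $405.80. Plan pays $627 − $405.80 = $221.20.
Bill 2, $200: 30% coinsurance on $200 = $60. Cost to traveler: $60. OOP to date $465.80. Plan pays $200 − $60 = $140.
Bill 3, $261: deductible already satisfied, so traveler's share is 30% × $261 = $78.30. Traveler pays $78.30; OOP now $544.10. Insurer: $261 − $78.30 = $182.70.
Bill 4, $833: deductible met; 30% of $833 = $249.90. Traveler pays $249.90; OOP now $794. Plan pays $833 − $249.90 = $583.10.
Insurer total = bills − traveler's total = $1,921 − $794 = $1,127.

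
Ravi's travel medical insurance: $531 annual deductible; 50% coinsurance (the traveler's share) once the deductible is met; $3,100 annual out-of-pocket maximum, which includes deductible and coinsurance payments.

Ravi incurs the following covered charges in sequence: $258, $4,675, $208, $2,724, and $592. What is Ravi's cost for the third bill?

$104

#1 ($258): entire amount goes to the deductible. Traveler pays $258; OOP now $258.
#2 ($4,675): deductible takes $273, $4,402 remains; 50% of $4,402 = $2,201. Traveler pays $2,474; OOP now $2,732.
#3 ($208): deductible met; 50% of $208 = $104. Cost to traveler: $104. OOP to date $2,836.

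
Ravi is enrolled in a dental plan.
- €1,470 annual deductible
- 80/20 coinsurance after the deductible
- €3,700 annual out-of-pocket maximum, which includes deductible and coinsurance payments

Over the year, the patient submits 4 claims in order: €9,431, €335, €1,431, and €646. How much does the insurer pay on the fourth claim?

€516.80

#1 (€9,431): deductible takes €1,470, €7,961 remains; 20% of €7,961 = €1,592.20. Patient owes €3,062.20 (running OOP €3,062.20). Plan pays €9,431 − €3,062.20 = €6,368.80.
#2 (€335): deductible met; 20% of €335 = €67. Cost to patient: €67. OOP to date €3,129.20. Plan pays €335 − €67 = €268.
#3 (€1,431): deductible already satisfied, so patient's share is 20% × €1,431 = €286.20. Patient pays €286.20; OOP now €3,415.40. Plan pays €1,431 − €286.20 = €1,144.80.
#4 (€646): deductible met; 20% of €646 = €129.20. Patient pays €129.20; OOP now €3,544.60. Insurer: €646 − €129.20 = €516.80.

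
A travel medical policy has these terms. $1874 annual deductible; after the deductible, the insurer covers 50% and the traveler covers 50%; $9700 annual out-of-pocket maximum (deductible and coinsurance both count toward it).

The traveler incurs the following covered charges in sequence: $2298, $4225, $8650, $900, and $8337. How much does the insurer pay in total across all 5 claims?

$14710

Claim 1 — $2298: deductible takes $1874, $424 remains; coinsurance $424 × 50% = $212. Traveler owes $2086 (running OOP $2086). Insurer: $2298 − $2086 = $212.
Claim 2 — $4225: 50% coinsurance on $4225 = $2112.50. Traveler pays $2112.50; OOP now $4198.50. Plan pays $4225 − $2112.50 = $2112.50.
Claim 3 — $8650: deductible met; 50% of $8650 = $4325. Traveler owes $4325 (running OOP $8523.50). Insurer: $8650 − $4325 = $4325.
Claim 4 — $900: 50% coinsurance on $900 = $450. Cost to traveler: $450. OOP to date $8973.50. Plan pays $900 − $450 = $450.
Claim 5 — $8337: 50% coinsurance on $8337 = $4168.50. Adding that to $8973.50 gives $13142, past the $9700 cap; traveler pays only $9700 − $8973.50 = $726.50. Plan pays $8337 − $726.50 = $7610.50.
Insurer total = bills − traveler's total = $24410 − $9700 = $14710.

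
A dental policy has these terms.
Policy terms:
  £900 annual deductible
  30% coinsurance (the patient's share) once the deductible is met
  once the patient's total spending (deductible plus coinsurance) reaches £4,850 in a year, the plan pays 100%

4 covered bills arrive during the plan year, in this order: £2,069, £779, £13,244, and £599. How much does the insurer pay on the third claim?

Bill 1, £2,069: £900 finishes the deductible; £1,169 goes to coinsurance; 30% of £1,169 = £350.70. Cost to patient: £1,250.70. OOP to date £1,250.70. Plan pays £2,069 − £1,250.70 = £818.30.
Bill 2, £779: deductible met; 30% of £779 = £233.70. Patient owes £233.70 (running OOP £1,484.40). Insurer: £779 − £233.70 = £545.30.
Bill 3, £13,244: deductible met; 30% of £13,244 = £3,973.20. OOP would hit £5,457.60 > £4,850, so the cap limits the patient to £4,850 − £1,484.40 = £3,365.60. Plan pays £13,244 − £3,365.60 = £9,878.40.

£9,878.40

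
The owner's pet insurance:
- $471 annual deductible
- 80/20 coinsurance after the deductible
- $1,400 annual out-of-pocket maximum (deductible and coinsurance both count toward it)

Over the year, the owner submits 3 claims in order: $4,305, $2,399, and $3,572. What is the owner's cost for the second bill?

$162.20

Claim 1 — $4,305: $471 to deductible, leaving $3,834; 20% of $3,834 = $766.80. Cost to owner: $1,237.80. OOP to date $1,237.80.
Claim 2 — $2,399: deductible already satisfied, so owner's share is 20% × $2,399 = $479.80. OOP would hit $1,717.60 > $1,400, so the cap limits the owner to $1,400 − $1,237.80 = $162.20.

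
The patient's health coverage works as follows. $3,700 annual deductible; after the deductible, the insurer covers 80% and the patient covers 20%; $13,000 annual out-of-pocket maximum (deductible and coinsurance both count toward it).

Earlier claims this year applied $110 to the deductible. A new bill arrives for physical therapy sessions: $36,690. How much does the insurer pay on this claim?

$26,480

$110 of the $3,700 deductible is already met, leaving $3,590.
The remaining $33,100 (= $36,690 − $3,590) moves to coinsurance.
Patient's 20% share of $33,100 is $6,620.
So the patient owes $3,590 + $6,620 = $10,210 before any cap.
Cumulative spending $110 + $10,210 = $10,320 stays under the $13,000 maximum.
The insurer covers the remainder: $36,690 − $10,210 = $26,480.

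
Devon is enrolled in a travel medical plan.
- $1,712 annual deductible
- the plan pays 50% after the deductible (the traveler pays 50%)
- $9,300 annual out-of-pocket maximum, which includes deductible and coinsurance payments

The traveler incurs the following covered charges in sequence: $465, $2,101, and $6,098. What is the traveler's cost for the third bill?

$3,049

Claim 1 — $465: all of it applies to the deductible. Cost to traveler: $465. OOP to date $465.
Claim 2 — $2,101: deductible takes $1,247, $854 remains; traveler's 50% is $427. Traveler pays $1,674; OOP now $2,139.
Claim 3 — $6,098: deductible already satisfied, so traveler's share is 50% × $6,098 = $3,049. Traveler pays $3,049; OOP now $5,188.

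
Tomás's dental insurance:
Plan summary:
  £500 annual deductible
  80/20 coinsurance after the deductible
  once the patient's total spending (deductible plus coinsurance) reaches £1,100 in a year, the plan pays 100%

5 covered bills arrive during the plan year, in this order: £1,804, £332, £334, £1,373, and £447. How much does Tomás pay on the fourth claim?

£206

Bill 1, £1,804: deductible takes £500, £1,304 remains; coinsurance £1,304 × 20% = £260.80. Patient pays £760.80; OOP now £760.80.
Bill 2, £332: deductible already satisfied, so patient's share is 20% × £332 = £66.40. Patient pays £66.40; OOP now £827.20.
Bill 3, £334: 20% coinsurance on £334 = £66.80. Patient pays £66.80; OOP now £894.
Bill 4, £1,373: 20% coinsurance on £1,373 = £274.60. That would push OOP to £1,168.60, over the £1,100 cap, so patient pays £1,100 − £894 = £206.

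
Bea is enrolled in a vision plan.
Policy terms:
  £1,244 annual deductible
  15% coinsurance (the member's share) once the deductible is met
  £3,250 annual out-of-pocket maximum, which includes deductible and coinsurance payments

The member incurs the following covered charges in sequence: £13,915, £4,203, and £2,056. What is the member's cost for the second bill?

Claim 1 (£13,915): deductible takes £1,244, £12,671 remains; coinsurance £12,671 × 15% = £1,900.65. Cost to member: £3,144.65. OOP to date £3,144.65.
Claim 2 (£4,203): deductible met; 15% of £4,203 = £630.45. OOP would hit £3,775.10 > £3,250, so the cap limits the member to £3,250 − £3,144.65 = £105.35.

£105.35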